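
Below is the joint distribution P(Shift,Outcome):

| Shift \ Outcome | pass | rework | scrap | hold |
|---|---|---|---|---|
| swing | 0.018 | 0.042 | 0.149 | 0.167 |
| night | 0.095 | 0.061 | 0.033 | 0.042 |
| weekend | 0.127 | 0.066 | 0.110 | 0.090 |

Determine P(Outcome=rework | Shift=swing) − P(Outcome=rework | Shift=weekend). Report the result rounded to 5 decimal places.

P(Shift=swing) = 0.018 + 0.042 + 0.149 + 0.167 = 0.376; P(Outcome=rework | Shift=swing) = 0.042/0.376 = 0.111702.
P(Shift=weekend) = 0.127 + 0.066 + 0.110 + 0.090 = 0.393; P(Outcome=rework | Shift=weekend) = 0.066/0.393 = 0.167939.
Difference = -0.05624.

-0.05624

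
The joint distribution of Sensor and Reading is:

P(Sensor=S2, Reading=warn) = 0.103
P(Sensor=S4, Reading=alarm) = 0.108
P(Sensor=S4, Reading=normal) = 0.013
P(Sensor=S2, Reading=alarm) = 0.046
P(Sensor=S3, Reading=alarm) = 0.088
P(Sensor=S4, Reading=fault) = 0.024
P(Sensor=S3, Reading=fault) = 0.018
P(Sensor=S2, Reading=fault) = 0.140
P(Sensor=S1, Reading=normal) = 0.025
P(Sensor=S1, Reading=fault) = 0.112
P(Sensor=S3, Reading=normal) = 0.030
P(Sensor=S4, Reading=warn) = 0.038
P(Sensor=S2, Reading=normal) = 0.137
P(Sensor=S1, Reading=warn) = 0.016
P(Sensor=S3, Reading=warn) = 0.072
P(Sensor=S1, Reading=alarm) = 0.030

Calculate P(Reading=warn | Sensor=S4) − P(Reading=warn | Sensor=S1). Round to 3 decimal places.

0.120

P(Sensor=S4) = 0.013 + 0.038 + 0.108 + 0.024 = 0.183; P(Reading=warn | Sensor=S4) = 0.038/0.183 = 0.2077.
P(Sensor=S1) = 0.025 + 0.016 + 0.030 + 0.112 = 0.183; P(Reading=warn | Sensor=S1) = 0.016/0.183 = 0.0874.
Difference = 0.120.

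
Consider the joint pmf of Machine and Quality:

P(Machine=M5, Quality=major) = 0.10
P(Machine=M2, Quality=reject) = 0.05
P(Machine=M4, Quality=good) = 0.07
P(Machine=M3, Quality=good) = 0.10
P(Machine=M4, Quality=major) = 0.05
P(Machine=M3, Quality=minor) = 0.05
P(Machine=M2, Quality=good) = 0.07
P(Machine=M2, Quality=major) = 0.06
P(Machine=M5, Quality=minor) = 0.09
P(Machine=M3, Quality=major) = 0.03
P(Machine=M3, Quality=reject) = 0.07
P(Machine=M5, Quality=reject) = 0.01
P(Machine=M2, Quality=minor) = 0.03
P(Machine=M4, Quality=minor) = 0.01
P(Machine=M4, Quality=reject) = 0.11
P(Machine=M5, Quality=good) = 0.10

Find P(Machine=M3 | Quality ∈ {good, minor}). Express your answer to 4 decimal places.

P(Quality=good) = 0.07 + 0.10 + 0.07 + 0.10 = 0.34.
P(Quality=minor) = 0.03 + 0.05 + 0.01 + 0.09 = 0.18.
P(Quality ∈ {good, minor}) = 0.34 + 0.18 = 0.52; P(Machine=M3, Quality ∈ {good, minor}) = 0.10 + 0.05 = 0.15.
P(Machine=M3 | Quality ∈ {good, minor}) = 0.15/0.52 = 0.2885.

0.2885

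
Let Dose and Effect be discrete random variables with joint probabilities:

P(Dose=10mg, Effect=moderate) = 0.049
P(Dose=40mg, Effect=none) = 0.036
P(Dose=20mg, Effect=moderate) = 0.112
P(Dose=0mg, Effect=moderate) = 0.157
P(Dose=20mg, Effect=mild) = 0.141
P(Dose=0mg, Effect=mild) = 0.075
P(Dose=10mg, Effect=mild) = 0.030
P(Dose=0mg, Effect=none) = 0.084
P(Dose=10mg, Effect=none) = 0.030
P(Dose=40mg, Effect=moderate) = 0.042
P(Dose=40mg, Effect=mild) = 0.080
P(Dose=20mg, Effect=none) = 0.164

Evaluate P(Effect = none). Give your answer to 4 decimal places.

0.3140

P(Effect=none) = 0.084 + 0.030 + 0.164 + 0.036 = 0.314.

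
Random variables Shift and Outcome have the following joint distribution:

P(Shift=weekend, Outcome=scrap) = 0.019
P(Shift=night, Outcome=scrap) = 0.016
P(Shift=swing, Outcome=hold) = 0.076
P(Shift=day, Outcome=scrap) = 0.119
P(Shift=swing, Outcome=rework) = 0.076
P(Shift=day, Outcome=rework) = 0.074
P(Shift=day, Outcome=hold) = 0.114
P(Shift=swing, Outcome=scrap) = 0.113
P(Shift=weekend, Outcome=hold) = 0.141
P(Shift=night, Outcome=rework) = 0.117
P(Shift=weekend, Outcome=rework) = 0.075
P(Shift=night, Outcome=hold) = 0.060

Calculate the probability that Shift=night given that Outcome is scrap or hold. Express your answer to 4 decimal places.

0.1155

P(Outcome=scrap) = 0.119 + 0.113 + 0.016 + 0.019 = 0.267.
P(Outcome=hold) = 0.114 + 0.076 + 0.060 + 0.141 = 0.391.
P(Outcome ∈ {scrap, hold}) = 0.267 + 0.391 = 0.658; P(Shift=night, Outcome ∈ {scrap, hold}) = 0.016 + 0.060 = 0.076.
P(Shift=night | Outcome ∈ {scrap, hold}) = 0.076/0.658 = 0.1155.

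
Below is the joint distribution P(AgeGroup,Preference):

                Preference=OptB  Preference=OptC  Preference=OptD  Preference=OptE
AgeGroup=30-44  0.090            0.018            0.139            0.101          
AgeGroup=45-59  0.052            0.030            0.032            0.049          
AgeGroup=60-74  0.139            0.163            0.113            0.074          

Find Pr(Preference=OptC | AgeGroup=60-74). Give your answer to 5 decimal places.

P(AgeGroup=60-74) = 0.139 + 0.163 + 0.113 + 0.074 = 0.489.
P(Preference=OptC | AgeGroup=60-74) = 0.163/0.489 = 0.33333.

0.33333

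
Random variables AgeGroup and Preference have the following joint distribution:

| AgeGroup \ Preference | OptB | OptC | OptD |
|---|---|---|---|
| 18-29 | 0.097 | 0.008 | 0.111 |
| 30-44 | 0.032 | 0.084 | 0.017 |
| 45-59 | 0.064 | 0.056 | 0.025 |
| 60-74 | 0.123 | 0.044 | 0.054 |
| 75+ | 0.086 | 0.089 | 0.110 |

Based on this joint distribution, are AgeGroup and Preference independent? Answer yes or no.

no

P(AgeGroup=18-29) = 0.216 and P(Preference=OptC) = 0.281, so their product is 0.06070, but P(AgeGroup=18-29, Preference=OptC) = 0.008. Since these differ, AgeGroup and Preference are not independent.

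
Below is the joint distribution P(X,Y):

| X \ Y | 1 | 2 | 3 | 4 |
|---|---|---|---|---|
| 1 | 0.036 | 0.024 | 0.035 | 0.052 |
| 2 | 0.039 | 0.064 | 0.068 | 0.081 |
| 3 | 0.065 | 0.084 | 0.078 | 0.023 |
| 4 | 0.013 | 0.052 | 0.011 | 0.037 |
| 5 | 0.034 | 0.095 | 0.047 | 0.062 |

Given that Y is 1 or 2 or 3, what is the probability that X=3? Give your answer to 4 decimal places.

P(Y=1) = 0.036 + 0.039 + 0.065 + 0.013 + 0.034 = 0.187.
P(Y=2) = 0.024 + 0.064 + 0.084 + 0.052 + 0.095 = 0.319.
P(Y=3) = 0.035 + 0.068 + 0.078 + 0.011 + 0.047 = 0.239.
P(Y ∈ {1, 2, 3}) = 0.187 + 0.319 + 0.239 = 0.745; P(X=3, Y ∈ {1, 2, 3}) = 0.065 + 0.084 + 0.078 = 0.227.
P(X=3 | Y ∈ {1, 2, 3}) = 0.227/0.745 = 0.3047.

0.3047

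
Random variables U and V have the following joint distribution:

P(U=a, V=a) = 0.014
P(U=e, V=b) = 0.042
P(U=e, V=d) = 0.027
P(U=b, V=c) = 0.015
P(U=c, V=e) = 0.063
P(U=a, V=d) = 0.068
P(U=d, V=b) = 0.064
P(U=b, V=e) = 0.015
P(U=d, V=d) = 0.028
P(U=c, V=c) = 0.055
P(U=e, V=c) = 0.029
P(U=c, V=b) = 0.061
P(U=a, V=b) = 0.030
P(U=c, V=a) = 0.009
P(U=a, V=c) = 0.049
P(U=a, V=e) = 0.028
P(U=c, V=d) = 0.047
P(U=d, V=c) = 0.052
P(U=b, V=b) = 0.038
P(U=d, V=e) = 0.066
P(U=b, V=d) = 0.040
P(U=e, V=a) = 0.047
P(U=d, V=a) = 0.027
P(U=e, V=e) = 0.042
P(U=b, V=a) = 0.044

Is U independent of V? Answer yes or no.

no

P(U=a) = 0.189 and P(V=d) = 0.210, so their product is 0.03969, but P(U=a, V=d) = 0.068. Since these differ, U and V are not independent.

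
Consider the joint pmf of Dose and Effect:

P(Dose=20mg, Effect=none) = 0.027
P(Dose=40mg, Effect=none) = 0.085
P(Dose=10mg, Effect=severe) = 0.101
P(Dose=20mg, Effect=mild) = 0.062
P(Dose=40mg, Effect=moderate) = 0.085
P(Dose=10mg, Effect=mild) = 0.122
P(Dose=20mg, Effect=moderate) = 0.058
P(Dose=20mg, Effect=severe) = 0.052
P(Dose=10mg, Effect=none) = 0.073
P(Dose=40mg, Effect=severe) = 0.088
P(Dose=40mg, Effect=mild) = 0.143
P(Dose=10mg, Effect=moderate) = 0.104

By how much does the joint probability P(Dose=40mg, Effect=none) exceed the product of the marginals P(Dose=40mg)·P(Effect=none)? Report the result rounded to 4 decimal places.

0.0108

P(Dose=40mg) = 0.085 + 0.143 + 0.085 + 0.088 = 0.401.
P(Effect=none) = 0.073 + 0.027 + 0.085 = 0.185.
P(Dose=40mg, Effect=none) − P(Dose=40mg)P(Effect=none) = 0.085 − 0.401×0.185 = 0.0108.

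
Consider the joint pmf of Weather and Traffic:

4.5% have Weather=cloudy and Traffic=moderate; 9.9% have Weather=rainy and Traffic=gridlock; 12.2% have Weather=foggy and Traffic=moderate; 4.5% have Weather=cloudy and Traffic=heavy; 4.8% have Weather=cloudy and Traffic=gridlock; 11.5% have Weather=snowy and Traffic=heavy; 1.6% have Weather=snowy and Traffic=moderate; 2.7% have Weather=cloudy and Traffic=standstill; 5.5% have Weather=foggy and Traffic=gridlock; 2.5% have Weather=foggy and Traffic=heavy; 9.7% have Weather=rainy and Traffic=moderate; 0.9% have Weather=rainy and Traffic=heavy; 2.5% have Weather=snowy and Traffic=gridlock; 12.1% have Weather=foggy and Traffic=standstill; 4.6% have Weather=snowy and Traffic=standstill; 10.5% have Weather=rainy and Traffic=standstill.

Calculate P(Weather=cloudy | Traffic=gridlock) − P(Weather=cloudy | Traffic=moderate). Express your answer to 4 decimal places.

P(Traffic=gridlock) = 0.048 + 0.099 + 0.025 + 0.055 = 0.227; P(Weather=cloudy | Traffic=gridlock) = 0.048/0.227 = 0.21145.
P(Traffic=moderate) = 0.045 + 0.097 + 0.016 + 0.122 = 0.280; P(Weather=cloudy | Traffic=moderate) = 0.045/0.280 = 0.16071.
Difference = 0.0507.

0.0507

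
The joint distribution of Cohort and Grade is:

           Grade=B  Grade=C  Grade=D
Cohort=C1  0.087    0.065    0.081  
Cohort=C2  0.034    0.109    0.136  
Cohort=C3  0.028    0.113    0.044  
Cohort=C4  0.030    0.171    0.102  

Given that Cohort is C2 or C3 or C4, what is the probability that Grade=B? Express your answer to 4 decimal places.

0.1199

P(Cohort=C2) = 0.034 + 0.109 + 0.136 = 0.279.
P(Cohort=C3) = 0.028 + 0.113 + 0.044 = 0.185.
P(Cohort=C4) = 0.030 + 0.171 + 0.102 = 0.303.
P(Cohort ∈ {C2, C3, C4}) = 0.279 + 0.185 + 0.303 = 0.767; P(Grade=B, Cohort ∈ {C2, C3, C4}) = 0.034 + 0.028 + 0.030 = 0.092.
P(Grade=B | Cohort ∈ {C2, C3, C4}) = 0.092/0.767 = 0.1199.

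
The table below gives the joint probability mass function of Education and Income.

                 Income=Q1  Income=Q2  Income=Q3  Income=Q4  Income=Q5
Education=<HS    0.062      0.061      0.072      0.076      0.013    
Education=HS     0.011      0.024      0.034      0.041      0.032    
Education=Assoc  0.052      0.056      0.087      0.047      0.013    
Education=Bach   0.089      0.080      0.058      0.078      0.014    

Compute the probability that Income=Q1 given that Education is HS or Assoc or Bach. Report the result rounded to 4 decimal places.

0.2123

P(Education=HS) = 0.011 + 0.024 + 0.034 + 0.041 + 0.032 = 0.142.
P(Education=Assoc) = 0.052 + 0.056 + 0.087 + 0.047 + 0.013 = 0.255.
P(Education=Bach) = 0.089 + 0.080 + 0.058 + 0.078 + 0.014 = 0.319.
P(Education ∈ {HS, Assoc, Bach}) = 0.142 + 0.255 + 0.319 = 0.716; P(Income=Q1, Education ∈ {HS, Assoc, Bach}) = 0.011 + 0.052 + 0.089 = 0.152.
P(Income=Q1 | Education ∈ {HS, Assoc, Bach}) = 0.152/0.716 = 0.2123.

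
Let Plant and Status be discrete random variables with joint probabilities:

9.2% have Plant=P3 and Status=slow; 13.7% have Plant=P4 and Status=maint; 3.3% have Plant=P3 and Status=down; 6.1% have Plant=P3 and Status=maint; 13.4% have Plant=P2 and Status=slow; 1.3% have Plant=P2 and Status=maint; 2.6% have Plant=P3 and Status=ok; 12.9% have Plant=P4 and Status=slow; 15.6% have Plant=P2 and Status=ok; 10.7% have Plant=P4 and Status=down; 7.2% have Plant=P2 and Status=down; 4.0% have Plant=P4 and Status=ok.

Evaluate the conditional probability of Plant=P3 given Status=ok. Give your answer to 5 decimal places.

P(Status=ok) = 0.156 + 0.026 + 0.040 = 0.222.
P(Plant=P3 | Status=ok) = 0.026/0.222 = 0.11712.

0.11712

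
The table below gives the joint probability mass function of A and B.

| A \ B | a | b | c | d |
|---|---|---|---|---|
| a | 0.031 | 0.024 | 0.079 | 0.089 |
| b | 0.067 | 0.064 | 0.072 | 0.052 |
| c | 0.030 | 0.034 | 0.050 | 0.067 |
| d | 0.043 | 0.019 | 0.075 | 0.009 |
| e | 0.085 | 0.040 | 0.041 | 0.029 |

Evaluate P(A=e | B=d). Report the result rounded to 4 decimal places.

P(B=d) = 0.089 + 0.052 + 0.067 + 0.009 + 0.029 = 0.246.
P(A=e | B=d) = 0.029/0.246 = 0.1179.

0.1179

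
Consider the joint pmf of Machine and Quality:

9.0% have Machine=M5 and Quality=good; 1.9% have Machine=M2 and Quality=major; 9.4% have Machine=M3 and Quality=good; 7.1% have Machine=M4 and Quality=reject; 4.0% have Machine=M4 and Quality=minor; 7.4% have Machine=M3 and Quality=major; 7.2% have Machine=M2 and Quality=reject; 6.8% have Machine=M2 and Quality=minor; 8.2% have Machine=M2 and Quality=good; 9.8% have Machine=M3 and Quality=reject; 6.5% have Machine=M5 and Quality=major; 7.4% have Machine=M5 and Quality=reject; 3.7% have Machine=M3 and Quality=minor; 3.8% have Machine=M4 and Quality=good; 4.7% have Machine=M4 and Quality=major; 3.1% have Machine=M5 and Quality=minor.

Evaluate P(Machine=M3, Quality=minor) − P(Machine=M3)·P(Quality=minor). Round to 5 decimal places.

-0.01633

P(Machine=M3) = 0.094 + 0.037 + 0.074 + 0.098 = 0.303.
P(Quality=minor) = 0.068 + 0.037 + 0.040 + 0.031 = 0.176.
P(Machine=M3, Quality=minor) − P(Machine=M3)P(Quality=minor) = 0.037 − 0.303×0.176 = -0.01633.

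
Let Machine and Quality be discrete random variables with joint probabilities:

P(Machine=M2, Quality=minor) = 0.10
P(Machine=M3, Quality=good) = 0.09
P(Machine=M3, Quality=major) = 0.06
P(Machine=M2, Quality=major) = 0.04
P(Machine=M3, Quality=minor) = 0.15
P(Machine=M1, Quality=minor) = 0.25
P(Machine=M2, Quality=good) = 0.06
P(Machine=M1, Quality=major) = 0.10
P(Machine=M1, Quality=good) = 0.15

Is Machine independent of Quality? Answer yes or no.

yes

Every cell satisfies P(Machine,Quality) = P(Machine)·P(Quality). For instance P(Machine=M2) = 0.20, P(Quality=minor) = 0.50, and 0.20×0.50 = 0.10 matches the joint entry. So Machine and Quality are independent.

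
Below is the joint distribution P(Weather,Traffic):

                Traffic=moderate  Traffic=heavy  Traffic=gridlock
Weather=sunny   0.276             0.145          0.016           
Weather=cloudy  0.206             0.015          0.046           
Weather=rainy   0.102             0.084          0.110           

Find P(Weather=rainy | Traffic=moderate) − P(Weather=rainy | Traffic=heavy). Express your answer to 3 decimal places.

P(Traffic=moderate) = 0.276 + 0.206 + 0.102 = 0.584; P(Weather=rainy | Traffic=moderate) = 0.102/0.584 = 0.1747.
P(Traffic=heavy) = 0.145 + 0.015 + 0.084 = 0.244; P(Weather=rainy | Traffic=heavy) = 0.084/0.244 = 0.3443.
Difference = -0.170.

-0.170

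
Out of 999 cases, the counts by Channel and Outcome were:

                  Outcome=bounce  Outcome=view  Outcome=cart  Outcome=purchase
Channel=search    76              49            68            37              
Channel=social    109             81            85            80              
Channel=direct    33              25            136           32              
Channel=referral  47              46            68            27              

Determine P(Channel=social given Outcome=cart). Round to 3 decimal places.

0.238

Total with Outcome=cart: 68 + 85 + 136 + 68 = 357.
P(Channel=social | Outcome=cart) = 85/357 = 0.238.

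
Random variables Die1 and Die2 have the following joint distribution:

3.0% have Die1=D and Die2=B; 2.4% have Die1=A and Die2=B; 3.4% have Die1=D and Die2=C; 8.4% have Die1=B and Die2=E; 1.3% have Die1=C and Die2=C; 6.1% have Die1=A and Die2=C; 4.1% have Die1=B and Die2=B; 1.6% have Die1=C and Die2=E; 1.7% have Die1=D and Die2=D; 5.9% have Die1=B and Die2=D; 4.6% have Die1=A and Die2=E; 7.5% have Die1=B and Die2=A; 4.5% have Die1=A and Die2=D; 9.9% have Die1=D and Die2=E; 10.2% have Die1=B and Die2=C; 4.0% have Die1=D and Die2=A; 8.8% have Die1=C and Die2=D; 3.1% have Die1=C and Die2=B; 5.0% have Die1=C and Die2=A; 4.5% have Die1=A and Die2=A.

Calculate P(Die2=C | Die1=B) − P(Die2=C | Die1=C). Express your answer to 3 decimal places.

0.217

P(Die1=B) = 0.075 + 0.041 + 0.102 + 0.059 + 0.084 = 0.361; P(Die2=C | Die1=B) = 0.102/0.361 = 0.2825.
P(Die1=C) = 0.050 + 0.031 + 0.013 + 0.088 + 0.016 = 0.198; P(Die2=C | Die1=C) = 0.013/0.198 = 0.0657.
Difference = 0.217.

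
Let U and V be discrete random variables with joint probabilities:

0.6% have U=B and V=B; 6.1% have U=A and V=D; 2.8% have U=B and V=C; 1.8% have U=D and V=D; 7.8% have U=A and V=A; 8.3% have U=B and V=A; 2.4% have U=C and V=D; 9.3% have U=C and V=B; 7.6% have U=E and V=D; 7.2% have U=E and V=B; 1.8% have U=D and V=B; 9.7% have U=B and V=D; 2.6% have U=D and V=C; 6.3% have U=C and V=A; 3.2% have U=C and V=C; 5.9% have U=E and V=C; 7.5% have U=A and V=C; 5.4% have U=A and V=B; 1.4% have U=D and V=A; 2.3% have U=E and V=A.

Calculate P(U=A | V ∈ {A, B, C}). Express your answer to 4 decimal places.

0.2859

P(V=A) = 0.078 + 0.083 + 0.063 + 0.014 + 0.023 = 0.261.
P(V=B) = 0.054 + 0.006 + 0.093 + 0.018 + 0.072 = 0.243.
P(V=C) = 0.075 + 0.028 + 0.032 + 0.026 + 0.059 = 0.220.
P(V ∈ {A, B, C}) = 0.261 + 0.243 + 0.220 = 0.724; P(U=A, V ∈ {A, B, C}) = 0.078 + 0.054 + 0.075 = 0.207.
P(U=A | V ∈ {A, B, C}) = 0.207/0.724 = 0.2859.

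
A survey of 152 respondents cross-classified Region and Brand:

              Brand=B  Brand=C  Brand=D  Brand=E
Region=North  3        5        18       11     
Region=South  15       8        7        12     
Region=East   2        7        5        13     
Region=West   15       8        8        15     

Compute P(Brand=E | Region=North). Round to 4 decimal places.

0.2973

Total with Region=North: 3 + 5 + 18 + 11 = 37.
P(Brand=E | Region=North) = 11/37 = 0.2973.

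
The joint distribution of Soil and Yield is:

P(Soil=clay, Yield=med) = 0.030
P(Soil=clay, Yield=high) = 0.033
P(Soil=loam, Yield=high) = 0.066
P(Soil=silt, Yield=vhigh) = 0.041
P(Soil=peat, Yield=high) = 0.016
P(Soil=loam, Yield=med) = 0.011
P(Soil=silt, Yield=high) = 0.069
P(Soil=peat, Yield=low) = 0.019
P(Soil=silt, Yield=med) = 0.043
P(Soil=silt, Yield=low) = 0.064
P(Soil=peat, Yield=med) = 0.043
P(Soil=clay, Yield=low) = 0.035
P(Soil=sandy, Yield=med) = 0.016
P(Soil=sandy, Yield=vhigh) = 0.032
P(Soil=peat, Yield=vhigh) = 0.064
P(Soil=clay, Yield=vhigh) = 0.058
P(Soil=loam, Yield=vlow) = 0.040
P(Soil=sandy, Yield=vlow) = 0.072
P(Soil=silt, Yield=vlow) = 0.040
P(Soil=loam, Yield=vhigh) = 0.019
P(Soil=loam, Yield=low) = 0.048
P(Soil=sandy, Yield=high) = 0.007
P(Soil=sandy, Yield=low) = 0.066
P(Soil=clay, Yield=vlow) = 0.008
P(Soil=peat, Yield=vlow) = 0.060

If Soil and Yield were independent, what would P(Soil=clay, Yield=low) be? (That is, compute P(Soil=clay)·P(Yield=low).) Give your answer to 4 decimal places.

P(Soil=clay) = 0.008 + 0.035 + 0.030 + 0.033 + 0.058 = 0.164.
P(Yield=low) = 0.066 + 0.048 + 0.035 + 0.064 + 0.019 = 0.232.
Product: 0.164 × 0.232 = 0.0380.

0.0380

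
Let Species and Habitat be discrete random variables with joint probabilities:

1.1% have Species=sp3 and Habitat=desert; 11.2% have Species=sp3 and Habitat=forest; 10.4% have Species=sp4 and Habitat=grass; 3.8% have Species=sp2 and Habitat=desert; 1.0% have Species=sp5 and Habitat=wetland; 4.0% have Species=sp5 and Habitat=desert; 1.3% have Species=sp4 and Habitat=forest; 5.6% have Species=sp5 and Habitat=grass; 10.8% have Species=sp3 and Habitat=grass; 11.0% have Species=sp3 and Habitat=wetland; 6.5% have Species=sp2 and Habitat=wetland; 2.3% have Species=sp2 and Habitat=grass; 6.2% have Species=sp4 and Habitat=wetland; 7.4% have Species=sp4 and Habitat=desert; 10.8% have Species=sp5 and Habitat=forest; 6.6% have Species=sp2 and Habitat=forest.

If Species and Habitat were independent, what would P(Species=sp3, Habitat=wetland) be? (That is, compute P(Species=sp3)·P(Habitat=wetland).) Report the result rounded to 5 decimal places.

0.08423

P(Species=sp3) = 0.112 + 0.108 + 0.110 + 0.011 = 0.341.
P(Habitat=wetland) = 0.065 + 0.110 + 0.062 + 0.010 = 0.247.
Product: 0.341 × 0.247 = 0.08423.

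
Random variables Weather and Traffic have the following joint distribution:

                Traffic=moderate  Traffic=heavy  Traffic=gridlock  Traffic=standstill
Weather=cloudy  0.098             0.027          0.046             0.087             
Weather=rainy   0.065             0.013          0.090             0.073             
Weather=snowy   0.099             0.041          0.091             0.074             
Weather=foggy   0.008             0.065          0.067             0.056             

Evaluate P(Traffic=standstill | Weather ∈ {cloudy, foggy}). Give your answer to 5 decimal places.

0.31498

P(Weather=cloudy) = 0.098 + 0.027 + 0.046 + 0.087 = 0.258.
P(Weather=foggy) = 0.008 + 0.065 + 0.067 + 0.056 = 0.196.
P(Weather ∈ {cloudy, foggy}) = 0.258 + 0.196 = 0.454; P(Traffic=standstill, Weather ∈ {cloudy, foggy}) = 0.087 + 0.056 = 0.143.
P(Traffic=standstill | Weather ∈ {cloudy, foggy}) = 0.143/0.454 = 0.31498.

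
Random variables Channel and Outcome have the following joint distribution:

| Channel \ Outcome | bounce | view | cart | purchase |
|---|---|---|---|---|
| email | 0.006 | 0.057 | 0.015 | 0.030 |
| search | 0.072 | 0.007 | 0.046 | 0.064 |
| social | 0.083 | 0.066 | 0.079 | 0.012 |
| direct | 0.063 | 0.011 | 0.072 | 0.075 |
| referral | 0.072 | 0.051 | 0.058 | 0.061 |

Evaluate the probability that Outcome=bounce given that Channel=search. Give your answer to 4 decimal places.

0.3810

P(Channel=search) = 0.072 + 0.007 + 0.046 + 0.064 = 0.189.
P(Outcome=bounce | Channel=search) = 0.072/0.189 = 0.3810.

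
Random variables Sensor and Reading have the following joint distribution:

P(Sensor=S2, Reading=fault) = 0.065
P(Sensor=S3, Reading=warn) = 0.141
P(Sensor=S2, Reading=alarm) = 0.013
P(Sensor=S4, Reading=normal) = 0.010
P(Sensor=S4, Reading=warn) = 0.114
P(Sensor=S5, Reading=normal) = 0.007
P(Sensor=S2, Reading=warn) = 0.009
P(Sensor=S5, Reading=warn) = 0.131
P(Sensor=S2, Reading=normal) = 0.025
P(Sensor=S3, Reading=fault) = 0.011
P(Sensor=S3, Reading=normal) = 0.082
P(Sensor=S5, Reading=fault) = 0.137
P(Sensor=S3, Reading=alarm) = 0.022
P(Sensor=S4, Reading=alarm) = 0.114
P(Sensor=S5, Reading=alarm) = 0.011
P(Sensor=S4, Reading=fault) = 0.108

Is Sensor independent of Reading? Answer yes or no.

P(Sensor=S3) = 0.256 and P(Reading=fault) = 0.321, so their product is 0.08218, but P(Sensor=S3, Reading=fault) = 0.011. Since these differ, Sensor and Reading are not independent.

no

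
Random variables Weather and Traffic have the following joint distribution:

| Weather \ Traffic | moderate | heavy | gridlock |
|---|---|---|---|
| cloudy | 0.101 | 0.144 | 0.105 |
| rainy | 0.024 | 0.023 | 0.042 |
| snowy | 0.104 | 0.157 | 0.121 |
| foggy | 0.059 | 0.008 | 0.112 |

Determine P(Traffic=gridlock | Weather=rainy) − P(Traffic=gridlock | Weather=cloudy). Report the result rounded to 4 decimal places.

0.1719

P(Weather=rainy) = 0.024 + 0.023 + 0.042 = 0.089; P(Traffic=gridlock | Weather=rainy) = 0.042/0.089 = 0.47191.
P(Weather=cloudy) = 0.101 + 0.144 + 0.105 = 0.350; P(Traffic=gridlock | Weather=cloudy) = 0.105/0.350 = 0.30000.
Difference = 0.1719.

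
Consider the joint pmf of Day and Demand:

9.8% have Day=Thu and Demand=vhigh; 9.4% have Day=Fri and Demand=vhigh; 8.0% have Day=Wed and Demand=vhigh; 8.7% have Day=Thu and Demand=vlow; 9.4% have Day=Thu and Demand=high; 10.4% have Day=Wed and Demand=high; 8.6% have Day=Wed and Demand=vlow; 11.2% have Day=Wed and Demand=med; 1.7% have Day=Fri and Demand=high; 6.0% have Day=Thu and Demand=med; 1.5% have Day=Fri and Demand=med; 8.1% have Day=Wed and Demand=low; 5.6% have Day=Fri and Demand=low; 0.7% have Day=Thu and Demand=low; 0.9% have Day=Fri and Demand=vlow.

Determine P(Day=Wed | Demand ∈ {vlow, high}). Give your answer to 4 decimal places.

P(Demand=vlow) = 0.086 + 0.087 + 0.009 = 0.182.
P(Demand=high) = 0.104 + 0.094 + 0.017 = 0.215.
P(Demand ∈ {vlow, high}) = 0.182 + 0.215 = 0.397; P(Day=Wed, Demand ∈ {vlow, high}) = 0.086 + 0.104 = 0.190.
P(Day=Wed | Demand ∈ {vlow, high}) = 0.190/0.397 = 0.4786.

0.4786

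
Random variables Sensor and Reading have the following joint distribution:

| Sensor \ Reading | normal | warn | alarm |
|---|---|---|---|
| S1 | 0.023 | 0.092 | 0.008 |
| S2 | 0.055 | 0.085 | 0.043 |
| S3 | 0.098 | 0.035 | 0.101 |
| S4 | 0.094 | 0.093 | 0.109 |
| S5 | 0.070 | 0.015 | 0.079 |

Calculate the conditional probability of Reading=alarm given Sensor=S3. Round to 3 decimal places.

0.432

P(Sensor=S3) = 0.098 + 0.035 + 0.101 = 0.234.
P(Reading=alarm | Sensor=S3) = 0.101/0.234 = 0.432.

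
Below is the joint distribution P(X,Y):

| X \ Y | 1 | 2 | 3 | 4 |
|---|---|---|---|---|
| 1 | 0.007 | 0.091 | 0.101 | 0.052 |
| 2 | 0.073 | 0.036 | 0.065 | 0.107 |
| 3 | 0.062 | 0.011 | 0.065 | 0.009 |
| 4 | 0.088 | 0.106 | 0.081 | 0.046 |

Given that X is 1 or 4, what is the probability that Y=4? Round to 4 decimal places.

P(X=1) = 0.007 + 0.091 + 0.101 + 0.052 = 0.251.
P(X=4) = 0.088 + 0.106 + 0.081 + 0.046 = 0.321.
P(X ∈ {1, 4}) = 0.251 + 0.321 = 0.572; P(Y=4, X ∈ {1, 4}) = 0.052 + 0.046 = 0.098.
P(Y=4 | X ∈ {1, 4}) = 0.098/0.572 = 0.1713.

0.1713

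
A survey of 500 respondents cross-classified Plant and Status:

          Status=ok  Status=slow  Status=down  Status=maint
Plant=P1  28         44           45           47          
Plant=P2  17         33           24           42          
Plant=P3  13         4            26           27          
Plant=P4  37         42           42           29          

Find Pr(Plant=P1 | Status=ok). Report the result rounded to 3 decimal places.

Total with Status=ok: 28 + 17 + 13 + 37 = 95.
P(Plant=P1 | Status=ok) = 28/95 = 0.295.

0.295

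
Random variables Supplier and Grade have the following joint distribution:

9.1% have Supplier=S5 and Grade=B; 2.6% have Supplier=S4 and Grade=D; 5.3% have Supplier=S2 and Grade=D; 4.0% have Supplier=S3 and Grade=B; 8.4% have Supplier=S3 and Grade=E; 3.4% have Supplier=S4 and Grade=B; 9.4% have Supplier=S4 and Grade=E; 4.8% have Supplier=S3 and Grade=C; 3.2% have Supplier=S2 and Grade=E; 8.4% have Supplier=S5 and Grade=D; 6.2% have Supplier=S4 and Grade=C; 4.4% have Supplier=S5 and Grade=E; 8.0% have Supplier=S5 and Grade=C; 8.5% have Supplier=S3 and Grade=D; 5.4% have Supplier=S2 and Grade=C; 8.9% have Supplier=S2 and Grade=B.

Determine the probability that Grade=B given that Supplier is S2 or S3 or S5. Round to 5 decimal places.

0.28061

P(Supplier=S2) = 0.089 + 0.054 + 0.053 + 0.032 = 0.228.
P(Supplier=S3) = 0.040 + 0.048 + 0.085 + 0.084 = 0.257.
P(Supplier=S5) = 0.091 + 0.080 + 0.084 + 0.044 = 0.299.
P(Supplier ∈ {S2, S3, S5}) = 0.228 + 0.257 + 0.299 = 0.784; P(Grade=B, Supplier ∈ {S2, S3, S5}) = 0.089 + 0.040 + 0.091 = 0.220.
P(Grade=B | Supplier ∈ {S2, S3, S5}) = 0.220/0.784 = 0.28061.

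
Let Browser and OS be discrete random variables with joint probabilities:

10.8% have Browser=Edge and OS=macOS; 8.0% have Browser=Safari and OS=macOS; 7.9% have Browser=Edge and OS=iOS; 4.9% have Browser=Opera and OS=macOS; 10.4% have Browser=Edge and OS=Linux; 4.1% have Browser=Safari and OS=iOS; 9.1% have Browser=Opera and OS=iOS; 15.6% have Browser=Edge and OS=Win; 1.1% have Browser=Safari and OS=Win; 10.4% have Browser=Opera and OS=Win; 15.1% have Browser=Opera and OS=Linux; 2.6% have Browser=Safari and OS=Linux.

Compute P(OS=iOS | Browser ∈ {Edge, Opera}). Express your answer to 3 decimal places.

P(Browser=Edge) = 0.156 + 0.108 + 0.104 + 0.079 = 0.447.
P(Browser=Opera) = 0.104 + 0.049 + 0.151 + 0.091 = 0.395.
P(Browser ∈ {Edge, Opera}) = 0.447 + 0.395 = 0.842; P(OS=iOS, Browser ∈ {Edge, Opera}) = 0.079 + 0.091 = 0.170.
P(OS=iOS | Browser ∈ {Edge, Opera}) = 0.170/0.842 = 0.202.

0.202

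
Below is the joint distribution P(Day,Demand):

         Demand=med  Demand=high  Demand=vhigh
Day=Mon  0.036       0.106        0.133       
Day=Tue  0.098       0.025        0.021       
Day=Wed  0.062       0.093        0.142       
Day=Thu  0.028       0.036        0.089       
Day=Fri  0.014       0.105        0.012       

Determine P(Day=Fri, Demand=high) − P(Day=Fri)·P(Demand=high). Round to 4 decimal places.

0.0572

P(Day=Fri) = 0.014 + 0.105 + 0.012 = 0.131.
P(Demand=high) = 0.106 + 0.025 + 0.093 + 0.036 + 0.105 = 0.365.
P(Day=Fri, Demand=high) − P(Day=Fri)P(Demand=high) = 0.105 − 0.131×0.365 = 0.0572.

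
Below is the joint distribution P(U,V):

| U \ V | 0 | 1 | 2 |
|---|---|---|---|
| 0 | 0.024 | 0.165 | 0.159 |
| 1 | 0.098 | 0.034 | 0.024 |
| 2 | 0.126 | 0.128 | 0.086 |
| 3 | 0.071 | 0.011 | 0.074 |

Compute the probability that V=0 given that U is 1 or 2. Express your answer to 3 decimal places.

P(U=1) = 0.098 + 0.034 + 0.024 = 0.156.
P(U=2) = 0.126 + 0.128 + 0.086 = 0.340.
P(U ∈ {1, 2}) = 0.156 + 0.340 = 0.496; P(V=0, U ∈ {1, 2}) = 0.098 + 0.126 = 0.224.
P(V=0 | U ∈ {1, 2}) = 0.224/0.496 = 0.452.

0.452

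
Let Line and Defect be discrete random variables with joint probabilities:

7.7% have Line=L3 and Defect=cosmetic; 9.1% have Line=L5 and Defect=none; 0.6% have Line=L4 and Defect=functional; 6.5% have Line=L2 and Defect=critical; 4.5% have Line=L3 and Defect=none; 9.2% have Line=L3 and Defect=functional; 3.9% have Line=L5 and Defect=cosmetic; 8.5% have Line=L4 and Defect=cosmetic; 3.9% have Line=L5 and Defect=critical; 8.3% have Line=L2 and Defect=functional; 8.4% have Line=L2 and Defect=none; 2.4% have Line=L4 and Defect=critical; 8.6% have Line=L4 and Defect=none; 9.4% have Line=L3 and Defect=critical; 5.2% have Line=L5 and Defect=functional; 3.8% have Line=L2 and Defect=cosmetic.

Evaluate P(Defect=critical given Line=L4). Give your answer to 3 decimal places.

P(Line=L4) = 0.086 + 0.085 + 0.006 + 0.024 = 0.201.
P(Defect=critical | Line=L4) = 0.024/0.201 = 0.119.

0.119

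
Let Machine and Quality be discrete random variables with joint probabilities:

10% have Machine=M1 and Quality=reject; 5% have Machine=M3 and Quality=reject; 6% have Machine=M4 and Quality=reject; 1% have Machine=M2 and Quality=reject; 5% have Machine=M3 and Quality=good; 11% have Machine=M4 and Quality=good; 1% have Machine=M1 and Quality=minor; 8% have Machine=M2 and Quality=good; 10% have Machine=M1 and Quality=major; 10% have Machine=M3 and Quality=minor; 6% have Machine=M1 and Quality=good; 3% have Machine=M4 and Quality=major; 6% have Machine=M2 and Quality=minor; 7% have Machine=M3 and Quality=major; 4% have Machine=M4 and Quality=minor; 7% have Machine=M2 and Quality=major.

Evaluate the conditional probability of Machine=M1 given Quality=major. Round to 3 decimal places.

P(Quality=major) = 0.10 + 0.07 + 0.07 + 0.03 = 0.27.
P(Machine=M1 | Quality=major) = 0.10/0.27 = 0.370.

0.370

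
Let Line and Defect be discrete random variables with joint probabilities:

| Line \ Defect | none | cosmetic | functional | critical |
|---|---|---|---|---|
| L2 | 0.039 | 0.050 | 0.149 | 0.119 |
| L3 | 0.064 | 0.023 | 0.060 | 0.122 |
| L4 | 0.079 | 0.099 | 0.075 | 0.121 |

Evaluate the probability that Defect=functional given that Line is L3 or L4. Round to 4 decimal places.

P(Line=L3) = 0.064 + 0.023 + 0.060 + 0.122 = 0.269.
P(Line=L4) = 0.079 + 0.099 + 0.075 + 0.121 = 0.374.
P(Line ∈ {L3, L4}) = 0.269 + 0.374 = 0.643; P(Defect=functional, Line ∈ {L3, L4}) = 0.060 + 0.075 = 0.135.
P(Defect=functional | Line ∈ {L3, L4}) = 0.135/0.643 = 0.2100.

0.2100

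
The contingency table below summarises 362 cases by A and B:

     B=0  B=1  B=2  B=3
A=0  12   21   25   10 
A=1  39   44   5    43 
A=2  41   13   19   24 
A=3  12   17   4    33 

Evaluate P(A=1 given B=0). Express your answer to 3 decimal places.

Total with B=0: 12 + 39 + 41 + 12 = 104.
P(A=1 | B=0) = 39/104 = 0.375.

0.375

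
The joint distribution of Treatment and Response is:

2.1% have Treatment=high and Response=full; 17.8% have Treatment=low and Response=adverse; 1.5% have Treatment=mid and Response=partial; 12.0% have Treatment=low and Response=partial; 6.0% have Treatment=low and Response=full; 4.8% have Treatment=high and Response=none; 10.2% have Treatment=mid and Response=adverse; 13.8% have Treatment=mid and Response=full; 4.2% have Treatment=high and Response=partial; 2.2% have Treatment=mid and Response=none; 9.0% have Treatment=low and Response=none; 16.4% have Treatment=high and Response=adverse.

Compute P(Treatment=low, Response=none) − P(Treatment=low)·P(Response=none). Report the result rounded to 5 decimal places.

0.01832

P(Treatment=low) = 0.090 + 0.120 + 0.060 + 0.178 = 0.448.
P(Response=none) = 0.090 + 0.022 + 0.048 = 0.160.
P(Treatment=low, Response=none) − P(Treatment=low)P(Response=none) = 0.090 − 0.448×0.160 = 0.01832.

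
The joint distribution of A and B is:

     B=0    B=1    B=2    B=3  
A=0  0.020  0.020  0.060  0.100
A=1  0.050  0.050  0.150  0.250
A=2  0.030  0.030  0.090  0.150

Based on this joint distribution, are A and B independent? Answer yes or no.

yes

Every cell satisfies P(A,B) = P(A)·P(B). For instance P(A=2) = 0.300, P(B=2) = 0.300, and 0.300×0.300 = 0.090 matches the joint entry. So A and B are independent.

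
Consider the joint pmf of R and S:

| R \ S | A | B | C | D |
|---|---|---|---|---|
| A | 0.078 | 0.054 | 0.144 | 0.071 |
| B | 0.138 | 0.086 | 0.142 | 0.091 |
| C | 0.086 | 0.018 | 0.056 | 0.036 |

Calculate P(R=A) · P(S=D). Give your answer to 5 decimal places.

P(R=A) = 0.078 + 0.054 + 0.144 + 0.071 = 0.347.
P(S=D) = 0.071 + 0.091 + 0.036 = 0.198.
Product: 0.347 × 0.198 = 0.06871.

0.06871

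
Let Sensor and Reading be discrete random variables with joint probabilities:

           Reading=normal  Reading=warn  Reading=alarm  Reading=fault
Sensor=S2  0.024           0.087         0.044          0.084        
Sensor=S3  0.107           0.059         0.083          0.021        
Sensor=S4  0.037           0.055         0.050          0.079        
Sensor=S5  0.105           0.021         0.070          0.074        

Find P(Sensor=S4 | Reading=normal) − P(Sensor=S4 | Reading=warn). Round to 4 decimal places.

P(Reading=normal) = 0.024 + 0.107 + 0.037 + 0.105 = 0.273; P(Sensor=S4 | Reading=normal) = 0.037/0.273 = 0.13553.
P(Reading=warn) = 0.087 + 0.059 + 0.055 + 0.021 = 0.222; P(Sensor=S4 | Reading=warn) = 0.055/0.222 = 0.24775.
Difference = -0.1122.

-0.1122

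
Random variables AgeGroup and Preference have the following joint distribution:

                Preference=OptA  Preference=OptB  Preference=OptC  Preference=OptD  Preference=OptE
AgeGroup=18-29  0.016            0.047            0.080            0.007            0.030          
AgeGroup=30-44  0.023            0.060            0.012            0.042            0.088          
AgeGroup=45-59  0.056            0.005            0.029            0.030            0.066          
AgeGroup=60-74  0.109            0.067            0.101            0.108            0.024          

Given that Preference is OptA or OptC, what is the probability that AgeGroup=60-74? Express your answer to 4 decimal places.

0.4930

P(Preference=OptA) = 0.016 + 0.023 + 0.056 + 0.109 = 0.204.
P(Preference=OptC) = 0.080 + 0.012 + 0.029 + 0.101 = 0.222.
P(Preference ∈ {OptA, OptC}) = 0.204 + 0.222 = 0.426; P(AgeGroup=60-74, Preference ∈ {OptA, OptC}) = 0.109 + 0.101 = 0.210.
P(AgeGroup=60-74 | Preference ∈ {OptA, OptC}) = 0.210/0.426 = 0.4930.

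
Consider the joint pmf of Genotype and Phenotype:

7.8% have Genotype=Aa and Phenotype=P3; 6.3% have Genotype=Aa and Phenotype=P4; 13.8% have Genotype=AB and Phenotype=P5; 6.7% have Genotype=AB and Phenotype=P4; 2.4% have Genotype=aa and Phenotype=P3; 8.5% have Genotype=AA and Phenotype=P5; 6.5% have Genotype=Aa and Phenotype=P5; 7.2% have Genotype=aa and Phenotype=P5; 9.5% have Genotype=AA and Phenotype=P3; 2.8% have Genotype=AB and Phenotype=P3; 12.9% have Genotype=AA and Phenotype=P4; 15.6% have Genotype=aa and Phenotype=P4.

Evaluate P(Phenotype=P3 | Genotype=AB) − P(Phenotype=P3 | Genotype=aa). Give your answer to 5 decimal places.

P(Genotype=AB) = 0.028 + 0.067 + 0.138 = 0.233; P(Phenotype=P3 | Genotype=AB) = 0.028/0.233 = 0.120172.
P(Genotype=aa) = 0.024 + 0.156 + 0.072 = 0.252; P(Phenotype=P3 | Genotype=aa) = 0.024/0.252 = 0.095238.
Difference = 0.02493.

0.02493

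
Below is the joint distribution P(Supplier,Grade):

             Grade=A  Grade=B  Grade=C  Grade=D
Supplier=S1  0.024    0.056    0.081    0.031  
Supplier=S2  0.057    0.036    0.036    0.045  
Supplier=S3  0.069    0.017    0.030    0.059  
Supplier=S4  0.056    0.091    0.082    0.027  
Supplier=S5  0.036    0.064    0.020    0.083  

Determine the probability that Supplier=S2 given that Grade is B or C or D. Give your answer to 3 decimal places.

0.154

P(Grade=B) = 0.056 + 0.036 + 0.017 + 0.091 + 0.064 = 0.264.
P(Grade=C) = 0.081 + 0.036 + 0.030 + 0.082 + 0.020 = 0.249.
P(Grade=D) = 0.031 + 0.045 + 0.059 + 0.027 + 0.083 = 0.245.
P(Grade ∈ {B, C, D}) = 0.264 + 0.249 + 0.245 = 0.758; P(Supplier=S2, Grade ∈ {B, C, D}) = 0.036 + 0.036 + 0.045 = 0.117.
P(Supplier=S2 | Grade ∈ {B, C, D}) = 0.117/0.758 = 0.154.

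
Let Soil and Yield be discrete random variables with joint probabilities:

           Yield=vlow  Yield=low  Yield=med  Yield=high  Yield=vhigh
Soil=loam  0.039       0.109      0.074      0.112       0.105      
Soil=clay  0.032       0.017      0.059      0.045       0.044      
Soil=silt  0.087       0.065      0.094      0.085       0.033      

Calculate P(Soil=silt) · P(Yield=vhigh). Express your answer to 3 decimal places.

P(Soil=silt) = 0.087 + 0.065 + 0.094 + 0.085 + 0.033 = 0.364.
P(Yield=vhigh) = 0.105 + 0.044 + 0.033 = 0.182.
Product: 0.364 × 0.182 = 0.066.

0.066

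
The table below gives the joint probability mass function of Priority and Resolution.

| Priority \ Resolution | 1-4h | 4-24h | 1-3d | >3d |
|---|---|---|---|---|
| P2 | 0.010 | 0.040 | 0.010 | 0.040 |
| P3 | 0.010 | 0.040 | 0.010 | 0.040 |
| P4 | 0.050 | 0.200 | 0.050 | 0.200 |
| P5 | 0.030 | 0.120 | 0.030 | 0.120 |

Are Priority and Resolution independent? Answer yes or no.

yes

Every cell satisfies P(Priority,Resolution) = P(Priority)·P(Resolution). For instance P(Priority=P5) = 0.300, P(Resolution=1-4h) = 0.100, and 0.300×0.100 = 0.030 matches the joint entry. So Priority and Resolution are independent.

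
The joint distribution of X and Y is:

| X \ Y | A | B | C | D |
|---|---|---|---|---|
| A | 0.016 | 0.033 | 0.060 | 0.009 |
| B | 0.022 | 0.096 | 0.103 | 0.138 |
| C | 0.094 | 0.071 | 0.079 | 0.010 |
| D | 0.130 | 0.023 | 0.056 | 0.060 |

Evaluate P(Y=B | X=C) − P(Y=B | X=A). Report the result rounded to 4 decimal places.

P(X=C) = 0.094 + 0.071 + 0.079 + 0.010 = 0.254; P(Y=B | X=C) = 0.071/0.254 = 0.27953.
P(X=A) = 0.016 + 0.033 + 0.060 + 0.009 = 0.118; P(Y=B | X=A) = 0.033/0.118 = 0.27966.
Difference = -0.0001.

-0.0001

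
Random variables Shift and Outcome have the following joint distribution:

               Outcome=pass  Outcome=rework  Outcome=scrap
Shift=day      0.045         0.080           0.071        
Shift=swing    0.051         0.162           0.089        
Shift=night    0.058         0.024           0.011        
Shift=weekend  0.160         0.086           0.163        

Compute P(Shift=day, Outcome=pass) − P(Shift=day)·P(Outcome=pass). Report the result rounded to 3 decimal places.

-0.017

P(Shift=day) = 0.045 + 0.080 + 0.071 = 0.196.
P(Outcome=pass) = 0.045 + 0.051 + 0.058 + 0.160 = 0.314.
P(Shift=day, Outcome=pass) − P(Shift=day)P(Outcome=pass) = 0.045 − 0.196×0.314 = -0.017.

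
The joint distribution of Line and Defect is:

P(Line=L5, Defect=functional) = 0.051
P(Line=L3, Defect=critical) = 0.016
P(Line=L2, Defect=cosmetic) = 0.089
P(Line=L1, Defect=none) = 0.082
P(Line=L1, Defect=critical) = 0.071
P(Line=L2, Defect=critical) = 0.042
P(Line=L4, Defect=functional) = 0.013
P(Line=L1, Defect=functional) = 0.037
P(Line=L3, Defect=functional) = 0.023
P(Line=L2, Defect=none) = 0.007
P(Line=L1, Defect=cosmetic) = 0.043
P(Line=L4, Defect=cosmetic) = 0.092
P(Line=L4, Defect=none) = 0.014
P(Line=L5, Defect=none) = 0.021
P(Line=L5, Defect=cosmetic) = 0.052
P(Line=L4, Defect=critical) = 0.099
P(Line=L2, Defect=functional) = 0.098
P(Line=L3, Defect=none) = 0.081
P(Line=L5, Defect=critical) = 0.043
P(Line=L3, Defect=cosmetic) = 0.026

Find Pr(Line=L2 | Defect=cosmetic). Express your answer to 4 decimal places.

P(Defect=cosmetic) = 0.043 + 0.089 + 0.026 + 0.092 + 0.052 = 0.302.
P(Line=L2 | Defect=cosmetic) = 0.089/0.302 = 0.2947.

0.2947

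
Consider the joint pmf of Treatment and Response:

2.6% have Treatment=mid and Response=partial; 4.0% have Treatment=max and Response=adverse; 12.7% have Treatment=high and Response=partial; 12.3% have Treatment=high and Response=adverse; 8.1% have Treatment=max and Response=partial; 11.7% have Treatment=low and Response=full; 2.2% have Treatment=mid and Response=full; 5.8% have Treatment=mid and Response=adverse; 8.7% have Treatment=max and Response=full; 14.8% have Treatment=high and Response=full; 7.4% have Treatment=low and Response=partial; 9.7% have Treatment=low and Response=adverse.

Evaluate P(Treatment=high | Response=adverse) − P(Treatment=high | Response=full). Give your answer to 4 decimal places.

P(Response=adverse) = 0.097 + 0.058 + 0.123 + 0.040 = 0.318; P(Treatment=high | Response=adverse) = 0.123/0.318 = 0.38679.
P(Response=full) = 0.117 + 0.022 + 0.148 + 0.087 = 0.374; P(Treatment=high | Response=full) = 0.148/0.374 = 0.39572.
Difference = -0.0089.

-0.0089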